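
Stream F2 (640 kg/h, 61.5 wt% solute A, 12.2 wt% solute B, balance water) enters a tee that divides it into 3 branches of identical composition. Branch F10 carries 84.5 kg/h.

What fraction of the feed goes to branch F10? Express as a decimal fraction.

Fraction to F10 = 84.5/640 = 0.1320.

0.132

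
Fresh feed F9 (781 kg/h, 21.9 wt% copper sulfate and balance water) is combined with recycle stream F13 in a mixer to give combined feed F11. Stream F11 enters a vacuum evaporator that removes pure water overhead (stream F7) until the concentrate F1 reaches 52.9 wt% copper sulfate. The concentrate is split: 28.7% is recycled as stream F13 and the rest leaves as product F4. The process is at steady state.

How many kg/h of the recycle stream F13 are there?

130.1 kg/h

Overall copper sulfate balance (none leaves overhead): copper sulfate in fresh feed = copper sulfate in product, i.e. 781×0.219 = (1−0.287)·F1·0.529.
F1 = 171.04/(0.529×0.713) = 453.47 kg/h.
Recycle F13 = 0.287×453.47 = 130.15 kg/h.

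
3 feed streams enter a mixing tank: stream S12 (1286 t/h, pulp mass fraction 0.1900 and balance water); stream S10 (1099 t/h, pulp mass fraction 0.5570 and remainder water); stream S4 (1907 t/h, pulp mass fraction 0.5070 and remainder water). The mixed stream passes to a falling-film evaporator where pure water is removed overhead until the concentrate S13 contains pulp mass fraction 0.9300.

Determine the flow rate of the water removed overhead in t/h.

2331 t/h

pulp entering = 1286×0.190 + 1099×0.557 + 1907×0.507 = 1823.3 t/h.
All pulp reports to S13, so S13 = 1823.3/0.930 = 1960.6 t/h.
Total feed = 4292 t/h; overhead = 4292 − 1960.6 = 2331.4 t/h.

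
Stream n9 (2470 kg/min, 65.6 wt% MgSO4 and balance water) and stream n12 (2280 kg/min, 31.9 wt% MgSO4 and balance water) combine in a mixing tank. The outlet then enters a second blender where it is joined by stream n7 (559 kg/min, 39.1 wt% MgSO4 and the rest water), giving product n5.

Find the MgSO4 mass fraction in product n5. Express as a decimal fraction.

0.483

Overall, product flow = 5309 kg/min.
MgSO4 in = 2470×0.656 + 2280×0.319 + 559×0.391 = 2566.2 kg/min.
MgSO4 fraction in n5 = 0.483.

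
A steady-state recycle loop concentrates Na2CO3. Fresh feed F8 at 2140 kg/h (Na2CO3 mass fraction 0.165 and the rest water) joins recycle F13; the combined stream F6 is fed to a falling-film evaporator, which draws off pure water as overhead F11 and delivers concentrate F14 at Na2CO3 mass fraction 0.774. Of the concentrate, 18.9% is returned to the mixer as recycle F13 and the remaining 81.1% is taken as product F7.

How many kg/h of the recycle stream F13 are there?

Overall Na2CO3 balance (none leaves overhead): Na2CO3 in fresh feed = Na2CO3 in product, i.e. 2140×0.165 = (1−0.189)·F14·0.774.
F14 = 353.1/(0.774×0.811) = 562.52 kg/h.
Recycle F13 = 0.189×562.52 = 106.32 kg/h.

106.3 kg/h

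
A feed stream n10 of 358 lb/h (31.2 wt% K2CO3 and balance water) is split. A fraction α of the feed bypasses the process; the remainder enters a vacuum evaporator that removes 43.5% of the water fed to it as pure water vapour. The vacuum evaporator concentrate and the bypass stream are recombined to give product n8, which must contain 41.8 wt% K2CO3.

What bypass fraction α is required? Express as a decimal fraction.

0.153

All 358×0.312 = 111.7 lb/h of K2CO3 reaches n8, so n8 = 111.7/0.418 = 267.22 lb/h and vapour = 90.785 lb/h.
The evaporator receives (1−α)·358 of feed at 0.688 water and removes 0.435 of that water:
0.435×0.688×(1−α)×358 = 90.785
(1−α) = 90.785/107.14 = 0.8473;  α = 0.1527.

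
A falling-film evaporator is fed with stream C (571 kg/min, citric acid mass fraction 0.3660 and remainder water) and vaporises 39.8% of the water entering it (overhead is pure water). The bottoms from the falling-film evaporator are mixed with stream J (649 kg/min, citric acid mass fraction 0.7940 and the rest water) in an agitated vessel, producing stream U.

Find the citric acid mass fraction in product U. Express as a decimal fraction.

0.6732

Vapour removed = 0.398×0.634×571 = 144.08 kg/min; concentrate = 426.92 kg/min.
citric acid reaching the mixer = 208.99 (from concentrate) + 649×0.794 = 724.29 kg/min.
Product flow = 426.92 + 649 = 1075.9 kg/min; citric acid fraction = 0.6732.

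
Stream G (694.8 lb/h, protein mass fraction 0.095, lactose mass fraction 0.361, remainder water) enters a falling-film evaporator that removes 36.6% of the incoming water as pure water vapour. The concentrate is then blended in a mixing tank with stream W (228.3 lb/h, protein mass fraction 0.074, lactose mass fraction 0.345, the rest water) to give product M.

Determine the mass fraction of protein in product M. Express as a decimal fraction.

Vapour removed = 0.366×0.544×694.8 = 138.34 lb/h; concentrate = 556.46 lb/h.
protein reaching the mixer = 66.006 (from concentrate) + 228.3×0.074 = 82.9 lb/h.
Product flow = 556.46 + 228.3 = 784.76 lb/h; protein fraction = 0.106.

0.106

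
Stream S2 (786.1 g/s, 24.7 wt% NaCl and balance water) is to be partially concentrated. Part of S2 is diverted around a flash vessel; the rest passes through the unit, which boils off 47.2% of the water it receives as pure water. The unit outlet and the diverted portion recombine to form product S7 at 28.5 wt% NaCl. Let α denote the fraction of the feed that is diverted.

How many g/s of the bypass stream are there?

All 786.1×0.247 = 194.17 g/s of NaCl reaches S7, so S7 = 194.17/0.285 = 681.29 g/s and vapour = 104.81 g/s.
The evaporator receives (1−α)·786.1 of feed at 0.753 water and removes 0.472 of that water:
0.472×0.753×(1−α)×786.1 = 104.81
(1−α) = 104.81/279.39 = 0.3751;  α = 0.6249.
Bypass flow = 0.6249×786.1 = 491.2 g/s.

491.2 g/s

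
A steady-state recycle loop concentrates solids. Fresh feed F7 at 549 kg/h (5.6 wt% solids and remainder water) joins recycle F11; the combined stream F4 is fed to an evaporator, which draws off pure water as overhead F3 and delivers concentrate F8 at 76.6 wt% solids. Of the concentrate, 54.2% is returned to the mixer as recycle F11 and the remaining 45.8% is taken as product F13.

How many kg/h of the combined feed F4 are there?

596.5 kg/h

Overall solids balance (none leaves overhead): solids in fresh feed = solids in product, i.e. 549×0.056 = (1−0.542)·F8·0.766.
F8 = 30.744/(0.766×0.458) = 87.633 kg/h.
Recycle F11 = 0.542×87.633 = 47.497 kg/h.
Combined feed F4 = 549 + 47.497 = 596.5 kg/h.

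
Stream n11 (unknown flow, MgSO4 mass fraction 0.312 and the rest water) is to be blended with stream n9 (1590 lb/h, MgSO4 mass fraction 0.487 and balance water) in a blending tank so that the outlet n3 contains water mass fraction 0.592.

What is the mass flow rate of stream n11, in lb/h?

1308 lb/h

Let n11 be the unknown flow. Total out = 1590 + n11.
water balance: 815.67 + 0.688·n11 = 0.592·(1590 + n11)
(0.688 − 0.592)·n11 = 0.592×1590 − 815.67 = 125.61
n11 = 125.61 / 0.096 = 1308.4 lb/h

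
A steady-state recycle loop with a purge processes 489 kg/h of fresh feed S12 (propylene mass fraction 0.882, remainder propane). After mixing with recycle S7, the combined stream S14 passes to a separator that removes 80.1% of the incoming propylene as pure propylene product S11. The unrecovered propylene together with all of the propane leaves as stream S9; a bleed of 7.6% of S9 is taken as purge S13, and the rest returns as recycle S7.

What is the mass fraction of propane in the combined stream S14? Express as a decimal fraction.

0.590

propane enters only via S12 and leaves only via the purge: 489×0.118 = 0.076×(propane in S9), and the separator passes all propane, so propane in S14 = propane in S9 = 759.24 kg/h.
propylene in S14: m_A = 489×0.882 + (1−0.076)·(1−0.801)·m_A, so m_A = 431.3/0.8161 = 528.47 kg/h.
S14 = 528.47 + 759.24 = 1287.7 kg/h.
propane fraction in S14 = 759.24/1287.7 = 0.590.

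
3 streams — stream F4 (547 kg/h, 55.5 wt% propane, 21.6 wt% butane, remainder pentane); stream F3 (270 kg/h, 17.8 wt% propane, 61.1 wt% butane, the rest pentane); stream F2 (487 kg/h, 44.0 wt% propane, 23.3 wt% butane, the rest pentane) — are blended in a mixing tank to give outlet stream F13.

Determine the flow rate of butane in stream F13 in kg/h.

butane out = butane in = 547×0.216 + 270×0.611 + 487×0.233 = 396.59 kg/h.

396.6 kg/h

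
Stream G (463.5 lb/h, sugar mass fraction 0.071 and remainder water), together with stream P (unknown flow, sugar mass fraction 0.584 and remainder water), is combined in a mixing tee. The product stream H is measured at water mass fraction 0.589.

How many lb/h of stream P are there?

Let P be the unknown flow. Total out = 463.5 + P.
water balance: 430.59 + 0.416·P = 0.589·(463.5 + P)
(0.416 − 0.589)·P = 0.589×463.5 − 430.59 = -157.59
P = -157.59 / -0.173 = 910.92 lb/h

910.9 lb/h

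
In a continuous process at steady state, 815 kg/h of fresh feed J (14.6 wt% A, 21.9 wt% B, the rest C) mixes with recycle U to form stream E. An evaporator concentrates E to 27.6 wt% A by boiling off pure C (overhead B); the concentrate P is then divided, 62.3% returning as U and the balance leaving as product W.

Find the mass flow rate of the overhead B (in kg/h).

383.9 kg/h

Overall A balance (none leaves overhead): A in fresh feed = A in product, i.e. 815×0.146 = (1−0.623)·P·0.276.
P = 118.99/(0.276×0.377) = 1143.6 kg/h.
Recycle U = 0.623×1143.6 = 712.44 kg/h.
Combined feed E = 815 + 712.44 = 1527.4 kg/h.
Overhead B = E − P = 1527.4 − 1143.6 = 383.88 kg/h.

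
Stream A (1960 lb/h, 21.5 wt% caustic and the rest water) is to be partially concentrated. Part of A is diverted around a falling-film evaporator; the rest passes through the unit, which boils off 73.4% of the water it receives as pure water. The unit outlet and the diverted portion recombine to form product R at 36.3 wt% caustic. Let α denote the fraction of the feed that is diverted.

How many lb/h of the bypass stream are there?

573.1 lb/h

All 1960×0.215 = 421.4 lb/h of caustic reaches R, so R = 421.4/0.363 = 1160.9 lb/h and vapour = 799.12 lb/h.
The evaporator receives (1−α)·1960 of feed at 0.785 water and removes 0.734 of that water:
0.734×0.785×(1−α)×1960 = 799.12
(1−α) = 799.12/1129.3 = 0.7076;  α = 0.2924.
Bypass flow = 0.2924×1960 = 573.1 lb/h.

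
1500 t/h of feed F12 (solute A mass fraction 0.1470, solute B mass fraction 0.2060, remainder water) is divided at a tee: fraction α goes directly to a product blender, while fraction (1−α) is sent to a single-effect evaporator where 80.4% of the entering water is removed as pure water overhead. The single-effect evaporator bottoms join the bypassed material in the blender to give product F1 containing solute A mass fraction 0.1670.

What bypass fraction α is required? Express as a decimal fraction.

All 1500×0.147 = 220.5 t/h of solute A reaches F1, so F1 = 220.5/0.167 = 1320.4 t/h and vapour = 179.64 t/h.
The evaporator receives (1−α)·1500 of feed at 0.647 water and removes 0.804 of that water:
0.804×0.647×(1−α)×1500 = 179.64
(1−α) = 179.64/780.28 = 0.2302;  α = 0.7698.

0.770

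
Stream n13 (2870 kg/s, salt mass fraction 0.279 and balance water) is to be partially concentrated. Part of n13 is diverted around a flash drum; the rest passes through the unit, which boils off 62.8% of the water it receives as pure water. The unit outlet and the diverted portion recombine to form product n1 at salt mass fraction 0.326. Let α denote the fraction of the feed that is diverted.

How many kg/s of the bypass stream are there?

All 2870×0.279 = 800.73 kg/s of salt reaches n1, so n1 = 800.73/0.326 = 2456.2 kg/s and vapour = 413.77 kg/s.
The evaporator receives (1−α)·2870 of feed at 0.721 water and removes 0.628 of that water:
0.628×0.721×(1−α)×2870 = 413.77
(1−α) = 413.77/1299.5 = 0.3184;  α = 0.6816.
Bypass flow = 0.6816×2870 = 1956.2 kg/s.

1956 kg/s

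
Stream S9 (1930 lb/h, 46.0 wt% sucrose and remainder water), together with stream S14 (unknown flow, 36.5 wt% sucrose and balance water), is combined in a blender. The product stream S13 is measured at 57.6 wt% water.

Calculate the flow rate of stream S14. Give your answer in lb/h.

Let S14 be the unknown flow. Total out = 1930 + S14.
water balance: 1042.2 + 0.635·S14 = 0.576·(1930 + S14)
(0.635 − 0.576)·S14 = 0.576×1930 − 1042.2 = 69.48
S14 = 69.48 / 0.059 = 1177.6 lb/h

1178 lb/h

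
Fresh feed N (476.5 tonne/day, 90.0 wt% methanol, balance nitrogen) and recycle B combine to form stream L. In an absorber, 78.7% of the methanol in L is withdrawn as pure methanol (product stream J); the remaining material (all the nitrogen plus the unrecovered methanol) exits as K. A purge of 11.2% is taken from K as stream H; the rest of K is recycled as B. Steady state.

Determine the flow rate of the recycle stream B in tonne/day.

477.8 tonne/day

nitrogen enters only via N and leaves only via the purge: 476.5×0.100 = 0.112×(nitrogen in K), and the absorber passes all nitrogen, so nitrogen in L = nitrogen in K = 425.45 tonne/day.
methanol in L: m_A = 476.5×0.900 + (1−0.112)·(1−0.787)·m_A, so m_A = 428.85/0.8109 = 528.89 tonne/day.
K = (1−0.787)×528.89 + 425.45 = 538.1 tonne/day.
Recycle B = (1−0.112)×538.1 = 477.83 tonne/day.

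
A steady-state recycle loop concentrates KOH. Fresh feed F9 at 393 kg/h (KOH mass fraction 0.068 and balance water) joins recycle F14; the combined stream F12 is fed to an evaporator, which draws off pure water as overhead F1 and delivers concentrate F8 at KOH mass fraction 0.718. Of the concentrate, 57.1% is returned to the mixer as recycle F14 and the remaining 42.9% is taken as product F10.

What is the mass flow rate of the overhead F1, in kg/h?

355.8 kg/h

Overall KOH balance (none leaves overhead): KOH in fresh feed = KOH in product, i.e. 393×0.068 = (1−0.571)·F8·0.718.
F8 = 26.724/(0.718×0.429) = 86.76 kg/h.
Recycle F14 = 0.571×86.76 = 49.54 kg/h.
Combined feed F12 = 393 + 49.54 = 442.54 kg/h.
Overhead F1 = F12 − F8 = 442.54 − 86.76 = 355.78 kg/h.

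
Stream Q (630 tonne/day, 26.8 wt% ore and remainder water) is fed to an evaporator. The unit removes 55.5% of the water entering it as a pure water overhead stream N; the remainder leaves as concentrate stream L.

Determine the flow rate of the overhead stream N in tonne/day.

255.9 tonne/day

water entering = 630×0.732 = 461.16 tonne/day; overhead removed = 0.555×461.16 = 255.94 tonne/day.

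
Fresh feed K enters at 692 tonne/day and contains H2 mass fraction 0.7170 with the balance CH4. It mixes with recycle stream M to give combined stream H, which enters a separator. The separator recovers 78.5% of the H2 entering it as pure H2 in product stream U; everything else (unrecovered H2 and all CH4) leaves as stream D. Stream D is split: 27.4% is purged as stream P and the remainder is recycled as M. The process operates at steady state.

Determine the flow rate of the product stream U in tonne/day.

461.5 tonne/day

H2 in H: m_A = 692×0.717 + (1−0.274)·(1−0.785)·m_A, so m_A = 496.16/0.8439 = 587.93 tonne/day.
Product U = 0.785×587.93 = 461.53 tonne/day.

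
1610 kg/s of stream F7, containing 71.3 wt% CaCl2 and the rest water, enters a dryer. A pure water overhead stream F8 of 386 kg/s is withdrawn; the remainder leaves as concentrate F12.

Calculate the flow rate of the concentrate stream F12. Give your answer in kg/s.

1224 kg/s

Concentrate = 1610 − 386 = 1224 kg/s.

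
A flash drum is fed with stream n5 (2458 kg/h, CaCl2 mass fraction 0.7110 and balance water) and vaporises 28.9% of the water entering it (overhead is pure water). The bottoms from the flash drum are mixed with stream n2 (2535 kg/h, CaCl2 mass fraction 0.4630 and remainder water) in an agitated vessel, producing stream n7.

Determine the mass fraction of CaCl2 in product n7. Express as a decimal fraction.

Vapour removed = 0.289×0.289×2458 = 205.29 kg/h; concentrate = 2252.7 kg/h.
CaCl2 reaching the mixer = 1747.6 (from concentrate) + 2535×0.463 = 2921.3 kg/h.
Product flow = 2252.7 + 2535 = 4787.7 kg/h; CaCl2 fraction = 0.6102.

0.6102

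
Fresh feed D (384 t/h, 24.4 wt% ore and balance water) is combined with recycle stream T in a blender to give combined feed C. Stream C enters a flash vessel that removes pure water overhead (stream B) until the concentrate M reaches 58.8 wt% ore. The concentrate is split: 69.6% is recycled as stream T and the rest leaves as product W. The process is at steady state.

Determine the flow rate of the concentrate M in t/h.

524.2 t/h

Overall ore balance (none leaves overhead): ore in fresh feed = ore in product, i.e. 384×0.244 = (1−0.696)·M·0.588.
M = 93.696/(0.588×0.304) = 524.17 t/h.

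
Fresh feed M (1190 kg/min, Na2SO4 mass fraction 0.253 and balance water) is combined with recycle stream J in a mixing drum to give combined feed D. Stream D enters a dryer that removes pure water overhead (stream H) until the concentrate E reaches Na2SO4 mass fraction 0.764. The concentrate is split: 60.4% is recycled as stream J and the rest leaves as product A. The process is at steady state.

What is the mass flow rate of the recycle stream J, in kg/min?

Overall Na2SO4 balance (none leaves overhead): Na2SO4 in fresh feed = Na2SO4 in product, i.e. 1190×0.253 = (1−0.604)·E·0.764.
E = 301.07/(0.764×0.396) = 995.13 kg/min.
Recycle J = 0.604×995.13 = 601.06 kg/min.

601.1 kg/min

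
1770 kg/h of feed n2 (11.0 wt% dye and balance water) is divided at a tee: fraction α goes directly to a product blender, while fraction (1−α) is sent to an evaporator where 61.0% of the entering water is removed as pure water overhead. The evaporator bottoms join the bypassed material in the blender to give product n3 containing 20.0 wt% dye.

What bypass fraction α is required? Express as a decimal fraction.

0.171

All 1770×0.110 = 194.7 kg/h of dye reaches n3, so n3 = 194.7/0.200 = 973.5 kg/h and vapour = 796.5 kg/h.
The evaporator receives (1−α)·1770 of feed at 0.890 water and removes 0.610 of that water:
0.610×0.890×(1−α)×1770 = 796.5
(1−α) = 796.5/960.93 = 0.8289;  α = 0.1711.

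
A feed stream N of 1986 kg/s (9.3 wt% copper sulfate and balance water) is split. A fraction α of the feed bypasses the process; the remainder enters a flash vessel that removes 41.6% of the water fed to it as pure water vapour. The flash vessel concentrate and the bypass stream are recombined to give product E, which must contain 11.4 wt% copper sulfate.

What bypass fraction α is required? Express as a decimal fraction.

0.512

All 1986×0.093 = 184.7 kg/s of copper sulfate reaches E, so E = 184.7/0.114 = 1620.2 kg/s and vapour = 365.84 kg/s.
The evaporator receives (1−α)·1986 of feed at 0.907 water and removes 0.416 of that water:
0.416×0.907×(1−α)×1986 = 365.84
(1−α) = 365.84/749.34 = 0.4882;  α = 0.5118.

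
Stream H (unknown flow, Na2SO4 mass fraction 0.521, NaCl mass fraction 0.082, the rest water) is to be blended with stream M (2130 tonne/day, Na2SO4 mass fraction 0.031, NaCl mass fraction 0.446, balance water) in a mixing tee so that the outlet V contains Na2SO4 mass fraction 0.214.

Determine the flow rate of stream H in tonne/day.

Let H be the unknown flow. Total out = 2130 + H.
Na2SO4 balance: 66.03 + 0.521·H = 0.214·(2130 + H)
(0.521 − 0.214)·H = 0.214×2130 − 66.03 = 389.79
H = 389.79 / 0.307 = 1269.7 tonne/day

1270 tonne/day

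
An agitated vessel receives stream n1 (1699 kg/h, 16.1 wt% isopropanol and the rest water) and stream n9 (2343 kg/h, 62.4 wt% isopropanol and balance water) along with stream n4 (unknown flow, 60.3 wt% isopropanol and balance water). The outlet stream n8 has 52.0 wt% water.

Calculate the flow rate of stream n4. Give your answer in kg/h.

Let n4 be the unknown flow. Total out = 4042 + n4.
water balance: 2306.4 + 0.397·n4 = 0.520·(4042 + n4)
(0.397 − 0.520)·n4 = 0.520×4042 − 2306.4 = -204.59
n4 = -204.59 / -0.123 = 1663.3 kg/h

1663 kg/h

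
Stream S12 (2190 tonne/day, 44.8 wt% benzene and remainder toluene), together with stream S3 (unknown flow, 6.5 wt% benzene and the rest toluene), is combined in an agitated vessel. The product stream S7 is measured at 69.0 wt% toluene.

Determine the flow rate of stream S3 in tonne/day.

Let S3 be the unknown flow. Total out = 2190 + S3.
toluene balance: 1208.9 + 0.935·S3 = 0.690·(2190 + S3)
(0.935 − 0.690)·S3 = 0.690×2190 − 1208.9 = 302.22
S3 = 302.22 / 0.245 = 1233.6 tonne/day

1234 tonne/day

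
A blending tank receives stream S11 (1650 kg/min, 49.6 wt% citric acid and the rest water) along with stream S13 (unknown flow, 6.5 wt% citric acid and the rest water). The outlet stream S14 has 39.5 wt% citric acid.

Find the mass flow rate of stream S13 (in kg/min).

505 kg/min

Let S13 be the unknown flow. Total out = 1650 + S13.
citric acid balance: 818.4 + 0.065·S13 = 0.395·(1650 + S13)
(0.065 − 0.395)·S13 = 0.395×1650 − 818.4 = -166.65
S13 = -166.65 / -0.330 = 505 kg/min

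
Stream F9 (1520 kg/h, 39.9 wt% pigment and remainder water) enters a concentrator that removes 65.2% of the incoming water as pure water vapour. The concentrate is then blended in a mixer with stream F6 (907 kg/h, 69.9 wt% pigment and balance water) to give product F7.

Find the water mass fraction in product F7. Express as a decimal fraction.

0.323

Vapour removed = 0.652×0.601×1520 = 595.62 kg/h; concentrate = 924.38 kg/h.
water reaching the mixer = 317.9 (from concentrate) + 907×0.301 = 590.91 kg/h.
Product flow = 924.38 + 907 = 1831.4 kg/h; water fraction = 0.323.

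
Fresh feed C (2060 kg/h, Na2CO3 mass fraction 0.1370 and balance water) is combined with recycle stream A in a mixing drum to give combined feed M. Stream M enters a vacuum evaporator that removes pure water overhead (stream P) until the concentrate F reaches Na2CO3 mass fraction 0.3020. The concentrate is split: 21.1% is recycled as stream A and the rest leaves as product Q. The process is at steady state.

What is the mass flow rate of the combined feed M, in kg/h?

Overall Na2CO3 balance (none leaves overhead): Na2CO3 in fresh feed = Na2CO3 in product, i.e. 2060×0.137 = (1−0.211)·F·0.302.
F = 282.22/(0.302×0.789) = 1184.4 kg/h.
Recycle A = 0.211×1184.4 = 249.91 kg/h.
Combined feed M = 2060 + 249.91 = 2309.9 kg/h.

2310 kg/h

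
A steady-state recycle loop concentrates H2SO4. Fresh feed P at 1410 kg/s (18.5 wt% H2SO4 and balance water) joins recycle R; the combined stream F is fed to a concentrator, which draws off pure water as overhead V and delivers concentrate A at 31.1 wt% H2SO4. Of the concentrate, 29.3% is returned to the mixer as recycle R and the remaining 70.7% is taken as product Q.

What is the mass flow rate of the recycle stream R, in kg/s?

347.6 kg/s

Overall H2SO4 balance (none leaves overhead): H2SO4 in fresh feed = H2SO4 in product, i.e. 1410×0.185 = (1−0.293)·A·0.311.
A = 260.85/(0.311×0.707) = 1186.3 kg/s.
Recycle R = 0.293×1186.3 = 347.6 kg/s.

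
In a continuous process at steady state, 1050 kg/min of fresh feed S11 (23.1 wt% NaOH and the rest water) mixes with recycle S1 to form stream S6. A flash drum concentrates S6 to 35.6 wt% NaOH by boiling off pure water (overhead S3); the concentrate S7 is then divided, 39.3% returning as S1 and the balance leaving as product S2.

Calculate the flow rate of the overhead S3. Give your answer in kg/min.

368.7 kg/min

Overall NaOH balance (none leaves overhead): NaOH in fresh feed = NaOH in product, i.e. 1050×0.231 = (1−0.393)·S7·0.356.
S7 = 242.55/(0.356×0.607) = 1122.4 kg/min.
Recycle S1 = 0.393×1122.4 = 441.12 kg/min.
Combined feed S6 = 1050 + 441.12 = 1491.1 kg/min.
Overhead S3 = S6 − S7 = 1491.1 − 1122.4 = 368.68 kg/min.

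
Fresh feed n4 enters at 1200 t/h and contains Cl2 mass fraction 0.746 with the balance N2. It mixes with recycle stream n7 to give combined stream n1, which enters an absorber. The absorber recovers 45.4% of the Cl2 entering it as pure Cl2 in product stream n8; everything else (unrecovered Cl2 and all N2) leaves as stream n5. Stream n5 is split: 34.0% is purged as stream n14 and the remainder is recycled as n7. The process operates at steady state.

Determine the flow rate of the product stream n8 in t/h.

635.4 t/h

Cl2 in n1: m_A = 1200×0.746 + (1−0.340)·(1−0.454)·m_A, so m_A = 895.2/0.6396 = 1399.5 t/h.
Product n8 = 0.454×1399.5 = 635.39 t/h.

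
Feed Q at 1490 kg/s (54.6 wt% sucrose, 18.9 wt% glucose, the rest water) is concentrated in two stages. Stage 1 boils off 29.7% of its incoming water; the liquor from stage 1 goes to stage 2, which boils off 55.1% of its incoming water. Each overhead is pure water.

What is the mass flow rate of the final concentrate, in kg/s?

1220 kg/s

water in feed = 1490×0.265 = 394.85 kg/s.
After stage 1: water left = (1−0.297)×394.85 = 277.58; stream total = 1372.7 kg/s.
After stage 2: water left = (1−0.551)×277.58 = 124.63; final concentrate = 1219.8 kg/s.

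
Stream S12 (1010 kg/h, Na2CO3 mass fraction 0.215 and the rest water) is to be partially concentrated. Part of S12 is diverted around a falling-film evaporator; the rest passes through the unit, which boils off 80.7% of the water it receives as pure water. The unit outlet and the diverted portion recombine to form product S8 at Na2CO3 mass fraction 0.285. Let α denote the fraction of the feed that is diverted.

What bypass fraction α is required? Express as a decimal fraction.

0.612

All 1010×0.215 = 217.15 kg/h of Na2CO3 reaches S8, so S8 = 217.15/0.285 = 761.93 kg/h and vapour = 248.07 kg/h.
The evaporator receives (1−α)·1010 of feed at 0.785 water and removes 0.807 of that water:
0.807×0.785×(1−α)×1010 = 248.07
(1−α) = 248.07/639.83 = 0.3877;  α = 0.6123.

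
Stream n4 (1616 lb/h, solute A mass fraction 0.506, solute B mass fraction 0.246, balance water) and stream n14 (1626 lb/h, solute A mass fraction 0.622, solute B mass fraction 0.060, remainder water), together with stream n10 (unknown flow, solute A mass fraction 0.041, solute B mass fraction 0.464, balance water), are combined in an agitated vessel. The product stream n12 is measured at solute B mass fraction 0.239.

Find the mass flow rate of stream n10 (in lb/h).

1243 lb/h

Let n10 be the unknown flow. Total out = 3242 + n10.
solute B balance: 495.1 + 0.464·n10 = 0.239·(3242 + n10)
(0.464 − 0.239)·n10 = 0.239×3242 − 495.1 = 279.74
n10 = 279.74 / 0.225 = 1243.3 lb/h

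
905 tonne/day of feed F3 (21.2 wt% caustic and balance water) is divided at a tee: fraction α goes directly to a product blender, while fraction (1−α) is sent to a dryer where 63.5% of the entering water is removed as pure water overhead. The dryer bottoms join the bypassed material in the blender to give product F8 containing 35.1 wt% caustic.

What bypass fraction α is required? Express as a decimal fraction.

All 905×0.212 = 191.86 tonne/day of caustic reaches F8, so F8 = 191.86/0.351 = 546.61 tonne/day and vapour = 358.39 tonne/day.
The evaporator receives (1−α)·905 of feed at 0.788 water and removes 0.635 of that water:
0.635×0.788×(1−α)×905 = 358.39
(1−α) = 358.39/452.84 = 0.7914;  α = 0.2086.

0.209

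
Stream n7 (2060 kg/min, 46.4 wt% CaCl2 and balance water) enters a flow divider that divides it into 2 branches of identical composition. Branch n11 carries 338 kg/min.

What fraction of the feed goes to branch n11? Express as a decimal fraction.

0.164

Fraction to n11 = 338/2060 = 0.1641.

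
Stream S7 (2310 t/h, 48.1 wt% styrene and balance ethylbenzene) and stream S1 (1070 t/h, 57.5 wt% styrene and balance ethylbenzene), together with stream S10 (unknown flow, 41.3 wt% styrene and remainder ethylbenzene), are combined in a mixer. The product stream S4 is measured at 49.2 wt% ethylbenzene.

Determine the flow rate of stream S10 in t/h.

98.11 t/h

Let S10 be the unknown flow. Total out = 3380 + S10.
ethylbenzene balance: 1653.6 + 0.587·S10 = 0.492·(3380 + S10)
(0.587 − 0.492)·S10 = 0.492×3380 − 1653.6 = 9.32
S10 = 9.32 / 0.095 = 98.105 t/h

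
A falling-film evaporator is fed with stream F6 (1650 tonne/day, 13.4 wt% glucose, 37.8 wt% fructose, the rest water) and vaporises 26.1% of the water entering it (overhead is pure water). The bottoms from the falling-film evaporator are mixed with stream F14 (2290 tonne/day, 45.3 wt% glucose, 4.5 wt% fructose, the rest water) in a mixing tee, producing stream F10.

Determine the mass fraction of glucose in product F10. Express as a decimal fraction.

0.337

Vapour removed = 0.261×0.488×1650 = 210.16 tonne/day; concentrate = 1439.8 tonne/day.
glucose reaching the mixer = 221.1 (from concentrate) + 2290×0.453 = 1258.5 tonne/day.
Product flow = 1439.8 + 2290 = 3729.8 tonne/day; glucose fraction = 0.337.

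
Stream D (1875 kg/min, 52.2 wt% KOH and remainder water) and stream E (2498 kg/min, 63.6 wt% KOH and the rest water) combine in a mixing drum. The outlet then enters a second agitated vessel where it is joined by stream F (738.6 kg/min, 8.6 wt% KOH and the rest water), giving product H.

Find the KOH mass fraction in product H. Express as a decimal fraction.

Overall, product flow = 5111.6 kg/min.
KOH in = 1875×0.522 + 2498×0.636 + 738.6×0.086 = 2631 kg/min.
KOH fraction in H = 0.5147.

0.5147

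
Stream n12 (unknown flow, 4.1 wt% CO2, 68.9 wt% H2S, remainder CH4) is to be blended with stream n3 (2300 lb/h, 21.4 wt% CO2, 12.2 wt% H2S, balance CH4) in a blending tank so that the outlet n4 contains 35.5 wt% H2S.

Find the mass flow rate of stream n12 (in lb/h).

1604 lb/h

Let n12 be the unknown flow. Total out = 2300 + n12.
H2S balance: 280.6 + 0.689·n12 = 0.355·(2300 + n12)
(0.689 − 0.355)·n12 = 0.355×2300 − 280.6 = 535.9
n12 = 535.9 / 0.334 = 1604.5 lb/h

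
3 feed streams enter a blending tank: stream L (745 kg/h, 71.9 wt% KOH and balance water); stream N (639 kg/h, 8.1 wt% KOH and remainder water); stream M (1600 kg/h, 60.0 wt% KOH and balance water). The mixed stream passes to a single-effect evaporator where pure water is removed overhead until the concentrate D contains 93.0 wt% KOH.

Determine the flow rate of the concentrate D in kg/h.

1664 kg/h

KOH entering = 745×0.719 + 639×0.081 + 1600×0.600 = 1547.4 kg/h.
All KOH reports to D, so D = 1547.4/0.930 = 1663.9 kg/h.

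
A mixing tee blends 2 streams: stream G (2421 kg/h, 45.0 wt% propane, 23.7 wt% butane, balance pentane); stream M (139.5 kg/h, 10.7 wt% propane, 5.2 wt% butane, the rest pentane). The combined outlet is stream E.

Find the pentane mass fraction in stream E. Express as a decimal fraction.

0.342

Total flow out = 2421 + 139.5 = 2560.5 kg/h.
pentane in = 2421×0.313 + 139.5×0.841 = 875.09 kg/h.
pentane mass fraction in E = 875.09/2560.5 = 0.342.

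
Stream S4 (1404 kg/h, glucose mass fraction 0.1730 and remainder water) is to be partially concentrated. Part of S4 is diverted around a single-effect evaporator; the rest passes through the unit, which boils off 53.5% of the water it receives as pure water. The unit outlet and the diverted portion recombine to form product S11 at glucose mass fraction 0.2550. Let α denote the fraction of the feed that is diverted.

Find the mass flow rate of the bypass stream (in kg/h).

383.6 kg/h

All 1404×0.173 = 242.89 kg/h of glucose reaches S11, so S11 = 242.89/0.255 = 952.52 kg/h and vapour = 451.48 kg/h.
The evaporator receives (1−α)·1404 of feed at 0.827 water and removes 0.535 of that water:
0.535×0.827×(1−α)×1404 = 451.48
(1−α) = 451.48/621.19 = 0.7268;  α = 0.2732.
Bypass flow = 0.2732×1404 = 383.57 kg/h.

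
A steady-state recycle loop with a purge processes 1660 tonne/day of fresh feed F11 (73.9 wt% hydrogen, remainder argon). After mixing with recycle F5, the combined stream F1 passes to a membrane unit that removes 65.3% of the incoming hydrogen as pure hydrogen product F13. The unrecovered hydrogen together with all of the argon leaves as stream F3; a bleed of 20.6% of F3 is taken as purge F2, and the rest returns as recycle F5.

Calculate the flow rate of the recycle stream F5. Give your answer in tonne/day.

argon enters only via F11 and leaves only via the purge: 1660×0.261 = 0.206×(argon in F3), and the membrane unit passes all argon, so argon in F1 = argon in F3 = 2103.2 tonne/day.
hydrogen in F1: m_A = 1660×0.739 + (1−0.206)·(1−0.653)·m_A, so m_A = 1226.7/0.7245 = 1693.3 tonne/day.
F3 = (1−0.653)×1693.3 + 2103.2 = 2690.8 tonne/day.
Recycle F5 = (1−0.206)×2690.8 = 2136.5 tonne/day.

2136 tonne/day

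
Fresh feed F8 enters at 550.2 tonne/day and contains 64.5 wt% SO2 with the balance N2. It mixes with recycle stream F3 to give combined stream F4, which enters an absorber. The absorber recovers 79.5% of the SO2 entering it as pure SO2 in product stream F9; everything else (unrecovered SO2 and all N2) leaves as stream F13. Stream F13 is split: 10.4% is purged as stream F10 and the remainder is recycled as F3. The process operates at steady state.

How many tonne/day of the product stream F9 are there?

345.6 tonne/day

SO2 in F4: m_A = 550.2×0.645 + (1−0.104)·(1−0.795)·m_A, so m_A = 354.88/0.8163 = 434.73 tonne/day.
Product F9 = 0.795×434.73 = 345.61 tonne/day.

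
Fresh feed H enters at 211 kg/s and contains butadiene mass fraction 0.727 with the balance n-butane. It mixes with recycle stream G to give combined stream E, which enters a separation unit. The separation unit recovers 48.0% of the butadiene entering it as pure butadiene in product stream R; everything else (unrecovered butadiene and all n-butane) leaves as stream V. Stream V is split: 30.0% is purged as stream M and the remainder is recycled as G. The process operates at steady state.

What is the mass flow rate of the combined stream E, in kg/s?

n-butane enters only via H and leaves only via the purge: 211×0.273 = 0.300×(n-butane in V), and the separation unit passes all n-butane, so n-butane in E = n-butane in V = 192.01 kg/s.
butadiene in E: m_A = 211×0.727 + (1−0.300)·(1−0.480)·m_A, so m_A = 153.4/0.6360 = 241.19 kg/s.
E = 241.19 + 192.01 = 433.2 kg/s.

433.2 kg/s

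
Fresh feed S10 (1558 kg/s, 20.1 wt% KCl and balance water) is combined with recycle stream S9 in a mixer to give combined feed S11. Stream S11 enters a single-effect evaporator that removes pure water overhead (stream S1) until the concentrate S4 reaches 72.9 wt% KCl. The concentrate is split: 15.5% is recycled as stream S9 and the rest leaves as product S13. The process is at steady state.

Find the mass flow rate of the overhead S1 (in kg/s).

1128 kg/s

Overall KCl balance (none leaves overhead): KCl in fresh feed = KCl in product, i.e. 1558×0.201 = (1−0.155)·S4·0.729.
S4 = 313.16/(0.729×0.845) = 508.37 kg/s.
Recycle S9 = 0.155×508.37 = 78.797 kg/s.
Combined feed S11 = 1558 + 78.797 = 1636.8 kg/s.
Overhead S1 = S11 − S4 = 1636.8 − 508.37 = 1128.4 kg/s.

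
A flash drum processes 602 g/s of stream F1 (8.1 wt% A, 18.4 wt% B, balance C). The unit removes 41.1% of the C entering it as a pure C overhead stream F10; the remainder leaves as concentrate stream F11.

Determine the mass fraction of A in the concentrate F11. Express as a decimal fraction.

0.116

A is not removed: 602×0.081 = 48.762 g/s of A enters F11.
C entering = 602×0.735 = 442.47 g/s; overhead removed = 0.411×442.47 = 181.86 g/s.
Concentrate = 602 − 181.86 = 420.14 g/s.
Mass fraction = 48.762/420.14 = 0.116.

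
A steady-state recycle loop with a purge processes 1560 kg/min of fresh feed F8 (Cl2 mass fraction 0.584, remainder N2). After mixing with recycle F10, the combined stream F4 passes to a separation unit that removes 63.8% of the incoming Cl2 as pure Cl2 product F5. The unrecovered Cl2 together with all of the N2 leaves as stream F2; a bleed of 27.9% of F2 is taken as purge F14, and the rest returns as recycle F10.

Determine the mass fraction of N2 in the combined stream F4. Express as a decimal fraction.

0.654

N2 enters only via F8 and leaves only via the purge: 1560×0.416 = 0.279×(N2 in F2), and the separation unit passes all N2, so N2 in F4 = N2 in F2 = 2326 kg/min.
Cl2 in F4: m_A = 1560×0.584 + (1−0.279)·(1−0.638)·m_A, so m_A = 911.04/0.7390 = 1232.8 kg/min.
F4 = 1232.8 + 2326 = 3558.8 kg/min.
N2 fraction in F4 = 2326/3558.8 = 0.654.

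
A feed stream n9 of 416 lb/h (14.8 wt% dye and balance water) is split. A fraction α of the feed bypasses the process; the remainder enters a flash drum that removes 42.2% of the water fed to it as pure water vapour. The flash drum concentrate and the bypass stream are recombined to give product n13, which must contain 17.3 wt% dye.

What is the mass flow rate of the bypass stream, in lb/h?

248.8 lb/h

All 416×0.148 = 61.568 lb/h of dye reaches n13, so n13 = 61.568/0.173 = 355.88 lb/h and vapour = 60.116 lb/h.
The evaporator receives (1−α)·416 of feed at 0.852 water and removes 0.422 of that water:
0.422×0.852×(1−α)×416 = 60.116
(1−α) = 60.116/149.57 = 0.4019;  α = 0.5981.
Bypass flow = 0.5981×416 = 248.8 lb/h.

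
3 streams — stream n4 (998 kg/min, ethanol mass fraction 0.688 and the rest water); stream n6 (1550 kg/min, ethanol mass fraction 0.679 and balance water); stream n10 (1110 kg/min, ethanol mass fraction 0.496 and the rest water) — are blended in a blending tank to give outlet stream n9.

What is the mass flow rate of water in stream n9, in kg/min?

1368 kg/min

water out = water in = 998×0.312 + 1550×0.321 + 1110×0.504 = 1368.4 kg/min.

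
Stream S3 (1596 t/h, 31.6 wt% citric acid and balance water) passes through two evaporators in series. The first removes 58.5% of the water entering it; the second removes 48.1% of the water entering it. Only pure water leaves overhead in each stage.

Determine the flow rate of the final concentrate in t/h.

739.5 t/h

water in feed = 1596×0.684 = 1091.7 t/h.
After stage 1: water left = (1−0.585)×1091.7 = 453.04; stream total = 957.38 t/h.
After stage 2: water left = (1−0.481)×453.04 = 235.13; final concentrate = 739.46 t/h.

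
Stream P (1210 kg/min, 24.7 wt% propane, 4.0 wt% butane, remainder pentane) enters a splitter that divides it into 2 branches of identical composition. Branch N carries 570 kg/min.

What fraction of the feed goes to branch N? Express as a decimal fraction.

Fraction to N = 570/1210 = 0.4711.

0.471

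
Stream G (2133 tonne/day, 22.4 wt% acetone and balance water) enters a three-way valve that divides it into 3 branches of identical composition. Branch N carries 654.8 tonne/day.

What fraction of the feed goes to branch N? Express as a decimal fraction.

0.307

Fraction to N = 654.8/2133 = 0.3070.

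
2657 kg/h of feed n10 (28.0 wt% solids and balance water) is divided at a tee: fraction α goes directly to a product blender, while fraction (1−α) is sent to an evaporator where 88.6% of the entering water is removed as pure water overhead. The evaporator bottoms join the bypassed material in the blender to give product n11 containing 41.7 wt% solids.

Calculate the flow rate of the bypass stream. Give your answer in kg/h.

1289 kg/h

All 2657×0.280 = 743.96 kg/h of solids reaches n11, so n11 = 743.96/0.417 = 1784.1 kg/h and vapour = 872.92 kg/h.
The evaporator receives (1−α)·2657 of feed at 0.720 water and removes 0.886 of that water:
0.886×0.720×(1−α)×2657 = 872.92
(1−α) = 872.92/1695 = 0.5150;  α = 0.4850.
Bypass flow = 0.4850×2657 = 1288.6 kg/h.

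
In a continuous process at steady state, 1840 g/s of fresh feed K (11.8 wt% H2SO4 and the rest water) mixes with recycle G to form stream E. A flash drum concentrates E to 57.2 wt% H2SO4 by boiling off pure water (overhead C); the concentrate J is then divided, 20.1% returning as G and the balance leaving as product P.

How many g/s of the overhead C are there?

1460 g/s

Overall H2SO4 balance (none leaves overhead): H2SO4 in fresh feed = H2SO4 in product, i.e. 1840×0.118 = (1−0.201)·J·0.572.
J = 217.12/(0.572×0.799) = 475.07 g/s.
Recycle G = 0.201×475.07 = 95.489 g/s.
Combined feed E = 1840 + 95.489 = 1935.5 g/s.
Overhead C = E − J = 1935.5 − 475.07 = 1460.4 g/s.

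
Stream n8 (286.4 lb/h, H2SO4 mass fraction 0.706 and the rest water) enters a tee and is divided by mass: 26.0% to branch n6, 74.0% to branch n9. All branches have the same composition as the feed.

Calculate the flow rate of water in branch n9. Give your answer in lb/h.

62.31 lb/h

Branch n9 total = 0.740×286.4 = 211.94 lb/h.
water in n9 = 0.294×211.94 = 62.309 lb/h.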